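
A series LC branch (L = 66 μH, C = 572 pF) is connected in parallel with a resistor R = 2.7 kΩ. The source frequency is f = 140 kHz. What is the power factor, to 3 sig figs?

ω = 2πf = 879600 rad/s
X_L = ωL = 58.1 Ω
X_C = 1/(ωC) = 1990 Ω
Branch 1: Z₁ = R = 2700 Ω
Branch 2 (series LC): Z₂ = j(X_L − X_C) = −j1930 Ω
Parallel: Z = Z₁Z₂/(Z₁+Z₂), |Z| = 1570 Ω, ∠Z = -54.5°
cos φ = cos(-54.5°) = 0.581

0.581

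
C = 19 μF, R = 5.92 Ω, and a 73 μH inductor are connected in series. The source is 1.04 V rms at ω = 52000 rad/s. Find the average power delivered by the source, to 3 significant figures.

X_L = ωL = 3.80 Ω
X_C = 1/(ωC) = 1.01 Ω
Net reactance X = X_L − X_C = 2.78 Ω
Z = 5.92 + j2.78 Ω
|Z| = √(5.92² + 2.78²) = 6.54 Ω
∠Z = arctan(2.78/5.92) = 25.2°
I = V/|Z| = 159 mA
P = VI cos φ = 1.04 × 0.159 × cos(25.2°) = 150 mW

150 mW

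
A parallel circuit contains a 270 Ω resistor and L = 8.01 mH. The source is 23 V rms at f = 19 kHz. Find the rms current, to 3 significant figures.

ω = 2πf = 119400 rad/s
X_L = ωL = 956 Ω
Parallel: admittances add. Y = 1/R + 1/(jωL)
Y = (0.00370 − j0.00105) S
|Y| = 0.00385 S → |Z| = 1/|Y| = 260 Ω, ∠Z = −∠Y = 15.8°
I = V/|Z| = 23/260 = 88.5 mA

88.5 mA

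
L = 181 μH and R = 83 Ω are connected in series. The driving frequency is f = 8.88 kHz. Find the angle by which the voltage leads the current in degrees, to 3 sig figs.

ω = 2πf = 55790 rad/s
X_L = ωL = 10.1 Ω
Z = 83.0 + j10.1 Ω
|Z| = √(83.0² + 10.1²) = 83.6 Ω
∠Z = arctan(10.1/83.0) = 6.94°

6.94°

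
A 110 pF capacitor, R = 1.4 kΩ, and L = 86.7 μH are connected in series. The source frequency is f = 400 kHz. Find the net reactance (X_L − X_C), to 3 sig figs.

ω = 2πf = 2.513e+06 rad/s
X_L = ωL = 218 Ω
X_C = 1/(ωC) = 3620 Ω
X = 218 − 3620 = -3400 Ω

-3400 Ω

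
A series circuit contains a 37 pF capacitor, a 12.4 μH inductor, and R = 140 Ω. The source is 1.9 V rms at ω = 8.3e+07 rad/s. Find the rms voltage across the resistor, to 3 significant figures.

X_L = ωL = 1030 Ω
X_C = 1/(ωC) = 326 Ω
Net reactance X = X_L − X_C = 704 Ω
Z = 140 + j704 Ω
|Z| = √(140² + 704²) = 717 Ω
I = V/|Z| = 2.65 mA
V_R = I·|Z_R| = 0.00265 × 140 = 0.371 V

0.371 V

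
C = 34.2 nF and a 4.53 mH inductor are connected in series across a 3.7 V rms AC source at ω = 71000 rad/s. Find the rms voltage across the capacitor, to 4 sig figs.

16.89 V

X_L = ωL = 321.6 Ω
X_C = 1/(ωC) = 411.8 Ω
Net reactance X = X_L − X_C = -90.20 Ω
Z = − j90.20 Ω
|Z| = √(0² + 90.20²) = 90.20 Ω
I = V/|Z| = 41.02 mA
V_C = I·|Z_C| = 0.04102 × 411.8 = 16.89 V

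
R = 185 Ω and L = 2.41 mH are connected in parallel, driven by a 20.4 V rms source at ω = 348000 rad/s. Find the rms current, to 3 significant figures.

X_L = ωL = 839 Ω
Parallel: admittances add. Y = 1/R + 1/(jωL)
Y = (0.00541 − j0.00119) S
|Y| = 0.00554 S → |Z| = 1/|Y| = 181 Ω, ∠Z = −∠Y = 12.4°
I = V/|Z| = 20.4/181 = 113 mA

113 mA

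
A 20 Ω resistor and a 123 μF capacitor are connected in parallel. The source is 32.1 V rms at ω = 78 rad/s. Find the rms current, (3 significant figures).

1.63 A

X_C = 1/(ωC) = 104 Ω
Parallel: admittances add. Y = 1/R + jωC
Y = (0.0500 + j0.00959) S
|Y| = 0.0509 S → |Z| = 1/|Y| = 19.6 Ω, ∠Z = −∠Y = -10.9°
I = V/|Z| = 32.1/19.6 = 1.63 A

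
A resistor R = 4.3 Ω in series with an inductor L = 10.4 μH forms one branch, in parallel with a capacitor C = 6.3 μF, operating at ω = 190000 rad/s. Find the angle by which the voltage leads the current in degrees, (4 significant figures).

X_L = ωL = 1.976 Ω
X_C = 1/(ωC) = 0.8354 Ω
Branch 1 (R+jX_L): Z₁ = 4.300 + j1.976 Ω, |Z₁| = 4.732 Ω
Branch 2 (−jX_C): Z₂ = −j0.8354 Ω
Parallel: Z = Z₁Z₂/(Z₁+Z₂), |Z| = 0.8887 Ω, ∠Z = -80.18°

-80.18°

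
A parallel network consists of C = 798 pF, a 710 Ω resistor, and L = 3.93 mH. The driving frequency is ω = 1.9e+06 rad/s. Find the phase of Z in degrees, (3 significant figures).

-44.5°

X_L = ωL = 7470 Ω
X_C = 1/(ωC) = 660 Ω
Parallel: admittances add. Y = 1/R + 1/(jωL) + jωC
Y = (0.00141 + j0.00138) S
|Y| = 0.00197 S → |Z| = 1/|Y| = 507 Ω, ∠Z = −∠Y = -44.5°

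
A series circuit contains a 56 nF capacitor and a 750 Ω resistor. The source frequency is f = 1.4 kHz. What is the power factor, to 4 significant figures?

0.3466

ω = 2πf = 8796 rad/s
X_C = 1/(ωC) = 2030 Ω
Z = 750.0 − j2030 Ω
|Z| = √(750.0² + 2030²) = 2164 Ω
∠Z = arctan(-2030/750.0) = -69.72°
cos φ = cos(-69.72°) = 0.3466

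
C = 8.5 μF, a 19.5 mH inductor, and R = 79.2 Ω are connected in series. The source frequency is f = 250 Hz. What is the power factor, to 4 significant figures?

0.8729

ω = 2πf = 1571 rad/s
X_L = ωL = 30.63 Ω
X_C = 1/(ωC) = 74.90 Ω
Net reactance X = X_L − X_C = -44.27 Ω
Z = 79.20 − j44.27 Ω
|Z| = √(79.20² + 44.27²) = 90.73 Ω
∠Z = arctan(-44.27/79.20) = -29.20°
cos φ = cos(-29.20°) = 0.8729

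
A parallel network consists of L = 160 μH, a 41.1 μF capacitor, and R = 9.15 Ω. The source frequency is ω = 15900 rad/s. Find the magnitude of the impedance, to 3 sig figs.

3.54 Ω

X_L = ωL = 2.54 Ω
X_C = 1/(ωC) = 1.53 Ω
Parallel: admittances add. Y = 1/R + 1/(jωL) + jωC
Y = (0.109 + j0.260) S
|Y| = 0.282 S → |Z| = 1/|Y| = 3.54 Ω, ∠Z = −∠Y = -67.2°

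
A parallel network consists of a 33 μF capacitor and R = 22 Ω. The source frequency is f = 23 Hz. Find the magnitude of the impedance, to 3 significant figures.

21.9 Ω

ω = 2πf = 144.5 rad/s
X_C = 1/(ωC) = 210 Ω
Parallel: admittances add. Y = 1/R + jωC
Y = (0.0455 + j0.00477) S
|Y| = 0.0457 S → |Z| = 1/|Y| = 21.9 Ω, ∠Z = −∠Y = -5.99°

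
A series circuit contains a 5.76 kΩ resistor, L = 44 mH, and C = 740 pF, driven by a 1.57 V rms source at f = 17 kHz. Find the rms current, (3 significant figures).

160 μA

ω = 2πf = 106800 rad/s
X_L = ωL = 4700 Ω
X_C = 1/(ωC) = 12700 Ω
Net reactance X = X_L − X_C = -7950 Ω
Z = 5760 − j7950 Ω
|Z| = √(5760² + 7950²) = 9820 Ω
I = V/|Z| = 1.57/9820 = 160 μA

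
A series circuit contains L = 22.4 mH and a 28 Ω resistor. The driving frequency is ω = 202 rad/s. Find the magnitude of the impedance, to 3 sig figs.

X_L = ωL = 4.52 Ω
Z = 28.0 + j4.52 Ω
|Z| = √(28.0² + 4.52²) = 28.4 Ω

28.4 Ω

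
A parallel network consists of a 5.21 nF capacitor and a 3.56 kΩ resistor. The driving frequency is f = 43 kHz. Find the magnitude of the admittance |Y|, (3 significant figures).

1.44 mS

ω = 2πf = 270200 rad/s
X_C = 1/(ωC) = 710 Ω
Parallel: admittances add. Y = 1/R + jωC
Y = (0.000281 + j0.00141) S
|Y| = 0.00144 S → |Z| = 1/|Y| = 697 Ω, ∠Z = −∠Y = -78.7°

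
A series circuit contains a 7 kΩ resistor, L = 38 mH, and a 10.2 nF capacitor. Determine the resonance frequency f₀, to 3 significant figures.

ω₀ = 1/√(LC) = 1/√(0.038 × 1.02e-08) = 50790 rad/s
f₀ = ω₀/(2π) = 8.08 kHz

8.08 kHz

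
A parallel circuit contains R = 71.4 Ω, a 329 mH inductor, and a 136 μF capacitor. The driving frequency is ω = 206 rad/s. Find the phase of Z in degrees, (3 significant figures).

-43.4°

X_L = ωL = 67.8 Ω
X_C = 1/(ωC) = 35.7 Ω
Parallel: admittances add. Y = 1/R + 1/(jωL) + jωC
Y = (0.0140 + j0.0133) S
|Y| = 0.0193 S → |Z| = 1/|Y| = 51.8 Ω, ∠Z = −∠Y = -43.4°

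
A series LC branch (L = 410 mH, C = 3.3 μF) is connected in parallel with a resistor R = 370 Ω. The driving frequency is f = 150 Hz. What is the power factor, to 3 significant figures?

0.173

ω = 2πf = 942.5 rad/s
X_L = ωL = 386 Ω
X_C = 1/(ωC) = 322 Ω
Branch 1: Z₁ = R = 370 Ω
Branch 2 (series LC): Z₂ = j(X_L − X_C) = j64.9 Ω
Parallel: Z = Z₁Z₂/(Z₁+Z₂), |Z| = 63.9 Ω, ∠Z = 80.1°
cos φ = cos(80.1°) = 0.173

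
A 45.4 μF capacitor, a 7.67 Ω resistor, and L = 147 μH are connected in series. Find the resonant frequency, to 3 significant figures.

ω₀ = 1/√(LC) = 1/√(0.000147 × 4.54e-05) = 12240 rad/s
f₀ = ω₀/(2π) = 1.95 kHz

1.95 kHz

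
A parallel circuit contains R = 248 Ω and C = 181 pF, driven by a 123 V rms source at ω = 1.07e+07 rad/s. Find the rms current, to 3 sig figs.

X_C = 1/(ωC) = 516 Ω
Parallel: admittances add. Y = 1/R + jωC
Y = (0.00403 + j0.00194) S
|Y| = 0.00447 S → |Z| = 1/|Y| = 224 Ω, ∠Z = −∠Y = -25.7°
I = V/|Z| = 123/224 = 550 mA

550 mA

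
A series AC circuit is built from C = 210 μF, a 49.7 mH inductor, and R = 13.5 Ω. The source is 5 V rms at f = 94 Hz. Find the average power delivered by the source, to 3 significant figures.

531 mW

ω = 2πf = 590.6 rad/s
X_L = ωL = 29.4 Ω
X_C = 1/(ωC) = 8.06 Ω
Net reactance X = X_L − X_C = 21.3 Ω
Z = 13.5 + j21.3 Ω
|Z| = √(13.5² + 21.3²) = 25.2 Ω
∠Z = arctan(21.3/13.5) = 57.6°
I = V/|Z| = 198 mA
P = VI cos φ = 5 × 0.198 × cos(57.6°) = 531 mW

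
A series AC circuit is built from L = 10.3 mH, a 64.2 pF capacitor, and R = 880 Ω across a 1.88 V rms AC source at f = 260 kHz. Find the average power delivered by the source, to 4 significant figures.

57.66 μW

ω = 2πf = 1.634e+06 rad/s
X_L = ωL = 16830 Ω
X_C = 1/(ωC) = 9535 Ω
Net reactance X = X_L − X_C = 7292 Ω
Z = 880.0 + j7292 Ω
|Z| = √(880.0² + 7292²) = 7344 Ω
∠Z = arctan(7292/880.0) = 83.12°
I = V/|Z| = 256.0 μA
P = VI cos φ = 1.88 × 0.0002560 × cos(83.12°) = 57.66 μW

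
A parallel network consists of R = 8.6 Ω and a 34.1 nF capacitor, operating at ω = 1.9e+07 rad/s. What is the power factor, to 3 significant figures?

0.177

X_C = 1/(ωC) = 1.54 Ω
Parallel: admittances add. Y = 1/R + jωC
Y = (0.116 + j0.648) S
|Y| = 0.658 S → |Z| = 1/|Y| = 1.52 Ω, ∠Z = −∠Y = -79.8°
cos φ = cos(-79.8°) = 0.177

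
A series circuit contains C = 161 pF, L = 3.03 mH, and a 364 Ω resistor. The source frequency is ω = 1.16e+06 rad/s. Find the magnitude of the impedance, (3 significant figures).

1880 Ω

X_L = ωL = 3510 Ω
X_C = 1/(ωC) = 5350 Ω
Net reactance X = X_L − X_C = -1840 Ω
Z = 364 − j1840 Ω
|Z| = √(364² + 1840²) = 1880 Ω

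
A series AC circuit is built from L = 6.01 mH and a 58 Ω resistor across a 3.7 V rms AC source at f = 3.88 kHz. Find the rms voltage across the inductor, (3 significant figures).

3.44 V

ω = 2πf = 24380 rad/s
X_L = ωL = 147 Ω
Z = 58.0 + j147 Ω
|Z| = √(58.0² + 147²) = 158 Ω
I = V/|Z| = 23.5 mA
V_L = I·|Z_L| = 0.0235 × 147 = 3.44 V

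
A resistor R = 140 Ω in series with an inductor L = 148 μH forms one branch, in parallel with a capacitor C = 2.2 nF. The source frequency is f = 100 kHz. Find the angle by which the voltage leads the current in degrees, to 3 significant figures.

ω = 2πf = 628300 rad/s
X_L = ωL = 93.0 Ω
X_C = 1/(ωC) = 723 Ω
Branch 1 (R+jX_L): Z₁ = 140 + j93.0 Ω, |Z₁| = 168 Ω
Branch 2 (−jX_C): Z₂ = −j723 Ω
Parallel: Z = Z₁Z₂/(Z₁+Z₂), |Z| = 188 Ω, ∠Z = 21.1°

21.1°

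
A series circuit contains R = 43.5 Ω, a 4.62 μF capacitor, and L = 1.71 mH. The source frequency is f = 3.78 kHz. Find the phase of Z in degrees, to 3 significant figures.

35.9°

ω = 2πf = 23750 rad/s
X_L = ωL = 40.6 Ω
X_C = 1/(ωC) = 9.11 Ω
Net reactance X = X_L − X_C = 31.5 Ω
Z = 43.5 + j31.5 Ω
|Z| = √(43.5² + 31.5²) = 53.7 Ω
∠Z = arctan(31.5/43.5) = 35.9°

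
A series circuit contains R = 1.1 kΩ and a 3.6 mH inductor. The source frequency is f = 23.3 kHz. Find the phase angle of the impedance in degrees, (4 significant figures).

ω = 2πf = 146400 rad/s
X_L = ωL = 527.0 Ω
Z = 1100 + j527.0 Ω
|Z| = √(1100² + 527.0²) = 1220 Ω
∠Z = arctan(527.0/1100) = 25.60°

25.60°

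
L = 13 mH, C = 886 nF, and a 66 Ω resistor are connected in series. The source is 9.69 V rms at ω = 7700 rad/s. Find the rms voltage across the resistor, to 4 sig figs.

7.923 V

X_L = ωL = 100.1 Ω
X_C = 1/(ωC) = 146.6 Ω
Net reactance X = X_L − X_C = -46.48 Ω
Z = 66.00 − j46.48 Ω
|Z| = √(66.00² + 46.48²) = 80.72 Ω
I = V/|Z| = 120.0 mA
V_R = I·|Z_R| = 0.1200 × 66.00 = 7.923 V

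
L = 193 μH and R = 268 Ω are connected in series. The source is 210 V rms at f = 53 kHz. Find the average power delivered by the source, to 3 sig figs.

ω = 2πf = 333000 rad/s
X_L = ωL = 64.3 Ω
Z = 268 + j64.3 Ω
|Z| = √(268² + 64.3²) = 276 Ω
∠Z = arctan(64.3/268) = 13.5°
I = V/|Z| = 762 mA
P = VI cos φ = 210 × 0.762 × cos(13.5°) = 156 W

156 W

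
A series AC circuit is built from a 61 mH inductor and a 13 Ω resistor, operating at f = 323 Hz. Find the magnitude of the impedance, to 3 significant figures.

ω = 2πf = 2029 rad/s
X_L = ωL = 124 Ω
Z = 13.0 + j124 Ω
|Z| = √(13.0² + 124²) = 124 Ω

124 Ω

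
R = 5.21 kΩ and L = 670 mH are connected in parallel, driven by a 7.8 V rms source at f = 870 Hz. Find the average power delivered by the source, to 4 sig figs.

ω = 2πf = 5466 rad/s
X_L = ωL = 3662 Ω
Parallel: admittances add. Y = 1/R + 1/(jωL)
Y = (0.0001919 − j0.0002730) S
|Y| = 0.0003338 S → |Z| = 1/|Y| = 2996 Ω, ∠Z = −∠Y = 54.89°
I = V/|Z| = 2.603 mA
P = VI cos φ = 7.8 × 0.002603 × cos(54.89°) = 11.68 mW

11.68 mW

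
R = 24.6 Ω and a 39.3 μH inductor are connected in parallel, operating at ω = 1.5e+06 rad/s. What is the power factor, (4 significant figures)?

0.9229

X_L = ωL = 58.95 Ω
Parallel: admittances add. Y = 1/R + 1/(jωL)
Y = (0.04065 − j0.01696) S
|Y| = 0.04405 S → |Z| = 1/|Y| = 22.70 Ω, ∠Z = −∠Y = 22.65°
cos φ = cos(22.65°) = 0.9229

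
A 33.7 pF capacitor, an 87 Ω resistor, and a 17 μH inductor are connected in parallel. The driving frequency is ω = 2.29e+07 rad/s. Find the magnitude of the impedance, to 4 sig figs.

85.96 Ω

X_L = ωL = 389.3 Ω
X_C = 1/(ωC) = 1296 Ω
Parallel: admittances add. Y = 1/R + 1/(jωL) + jωC
Y = (0.01149 − j0.001797) S
|Y| = 0.01163 S → |Z| = 1/|Y| = 85.96 Ω, ∠Z = −∠Y = 8.886°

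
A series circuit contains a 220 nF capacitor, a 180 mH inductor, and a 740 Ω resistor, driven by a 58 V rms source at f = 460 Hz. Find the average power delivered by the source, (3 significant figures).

ω = 2πf = 2890 rad/s
X_L = ωL = 520 Ω
X_C = 1/(ωC) = 1570 Ω
Net reactance X = X_L − X_C = -1050 Ω
Z = 740 − j1050 Ω
|Z| = √(740² + 1050²) = 1290 Ω
∠Z = arctan(-1050/740) = -54.9°
I = V/|Z| = 45.1 mA
P = VI cos φ = 58 × 0.0451 × cos(-54.9°) = 1.50 W

1.50 W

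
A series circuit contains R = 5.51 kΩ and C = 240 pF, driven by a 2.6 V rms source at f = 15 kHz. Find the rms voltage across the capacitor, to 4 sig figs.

ω = 2πf = 94250 rad/s
X_C = 1/(ωC) = 44210 Ω
Z = 5510 − j44210 Ω
|Z| = √(5510² + 44210²) = 44550 Ω
I = V/|Z| = 58.36 μA
V_C = I·|Z_C| = 5.836e-05 × 44210 = 2.580 V

2.580 V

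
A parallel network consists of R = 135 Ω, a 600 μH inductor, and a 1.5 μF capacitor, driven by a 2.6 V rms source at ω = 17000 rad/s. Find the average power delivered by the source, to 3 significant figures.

X_L = ωL = 10.2 Ω
X_C = 1/(ωC) = 39.2 Ω
Parallel: admittances add. Y = 1/R + 1/(jωL) + jωC
Y = (0.00741 − j0.0725) S
|Y| = 0.0729 S → |Z| = 1/|Y| = 13.7 Ω, ∠Z = −∠Y = 84.2°
I = V/|Z| = 190 mA
P = VI cos φ = 2.6 × 0.190 × cos(84.2°) = 50.1 mW

50.1 mW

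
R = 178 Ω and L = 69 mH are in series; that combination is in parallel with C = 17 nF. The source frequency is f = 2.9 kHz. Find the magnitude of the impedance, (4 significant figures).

ω = 2πf = 18220 rad/s
X_L = ωL = 1257 Ω
X_C = 1/(ωC) = 3228 Ω
Branch 1 (R+jX_L): Z₁ = 178.0 + j1257 Ω, |Z₁| = 1270 Ω
Branch 2 (−jX_C): Z₂ = −j3228 Ω
Parallel: Z = Z₁Z₂/(Z₁+Z₂), |Z| = 2071 Ω, ∠Z = 76.78°

2071 Ω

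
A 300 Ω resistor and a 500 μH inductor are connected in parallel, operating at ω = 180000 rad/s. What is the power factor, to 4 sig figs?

X_L = ωL = 90.00 Ω
Parallel: admittances add. Y = 1/R + 1/(jωL)
Y = (0.003333 − j0.01111) S
|Y| = 0.01160 S → |Z| = 1/|Y| = 86.20 Ω, ∠Z = −∠Y = 73.30°
cos φ = cos(73.30°) = 0.2873

0.2873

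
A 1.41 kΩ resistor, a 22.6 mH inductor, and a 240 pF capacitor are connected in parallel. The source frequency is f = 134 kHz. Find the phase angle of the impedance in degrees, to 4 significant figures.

ω = 2πf = 841900 rad/s
X_L = ωL = 19030 Ω
X_C = 1/(ωC) = 4949 Ω
Parallel: admittances add. Y = 1/R + 1/(jωL) + jωC
Y = (0.0007092 + j0.0001495) S
|Y| = 0.0007248 S → |Z| = 1/|Y| = 1380 Ω, ∠Z = −∠Y = -11.90°

-11.90°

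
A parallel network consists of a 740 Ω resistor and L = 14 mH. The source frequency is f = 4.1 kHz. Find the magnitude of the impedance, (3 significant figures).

ω = 2πf = 25760 rad/s
X_L = ωL = 361 Ω
Parallel: admittances add. Y = 1/R + 1/(jωL)
Y = (0.00135 − j0.00277) S
|Y| = 0.00308 S → |Z| = 1/|Y| = 324 Ω, ∠Z = −∠Y = 64.0°

324 Ω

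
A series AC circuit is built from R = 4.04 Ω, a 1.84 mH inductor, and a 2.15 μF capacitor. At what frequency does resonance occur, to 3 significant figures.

ω₀ = 1/√(LC) = 1/√(0.00184 × 2.15e-06) = 15900 rad/s
f₀ = ω₀/(2π) = 2.53 kHz

2.53 kHz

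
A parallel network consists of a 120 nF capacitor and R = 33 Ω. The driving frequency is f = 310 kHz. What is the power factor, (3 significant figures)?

ω = 2πf = 1.948e+06 rad/s
X_C = 1/(ωC) = 4.28 Ω
Parallel: admittances add. Y = 1/R + jωC
Y = (0.0303 + j0.234) S
|Y| = 0.236 S → |Z| = 1/|Y| = 4.24 Ω, ∠Z = −∠Y = -82.6°
cos φ = cos(-82.6°) = 0.129

0.129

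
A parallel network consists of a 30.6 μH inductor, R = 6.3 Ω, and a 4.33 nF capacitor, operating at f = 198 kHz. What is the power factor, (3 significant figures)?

ω = 2πf = 1.244e+06 rad/s
X_L = ωL = 38.1 Ω
X_C = 1/(ωC) = 186 Ω
Parallel: admittances add. Y = 1/R + 1/(jωL) + jωC
Y = (0.159 − j0.0209) S
|Y| = 0.160 S → |Z| = 1/|Y| = 6.25 Ω, ∠Z = −∠Y = 7.49°
cos φ = cos(7.49°) = 0.991

0.991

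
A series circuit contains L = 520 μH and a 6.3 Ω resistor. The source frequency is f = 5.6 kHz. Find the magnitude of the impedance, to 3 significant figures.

19.4 Ω

ω = 2πf = 35190 rad/s
X_L = ωL = 18.3 Ω
Z = 6.30 + j18.3 Ω
|Z| = √(6.30² + 18.3²) = 19.4 Ω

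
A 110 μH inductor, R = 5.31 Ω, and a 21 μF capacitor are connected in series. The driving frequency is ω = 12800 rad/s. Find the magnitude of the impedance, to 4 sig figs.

X_L = ωL = 1.408 Ω
X_C = 1/(ωC) = 3.720 Ω
Net reactance X = X_L − X_C = -2.312 Ω
Z = 5.310 − j2.312 Ω
|Z| = √(5.310² + 2.312²) = 5.792 Ω

5.792 Ω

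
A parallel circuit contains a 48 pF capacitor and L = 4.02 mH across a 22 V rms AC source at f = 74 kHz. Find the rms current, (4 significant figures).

ω = 2πf = 465000 rad/s
X_L = ωL = 1869 Ω
X_C = 1/(ωC) = 44810 Ω
Parallel: admittances add. Y = 1/(jωL) + jωC
Y = (0 − j0.0005127) S
|Y| = 0.0005127 S → |Z| = 1/|Y| = 1950 Ω, ∠Z = −∠Y = 90.00°
I = V/|Z| = 22/1950 = 11.28 mA

11.28 mA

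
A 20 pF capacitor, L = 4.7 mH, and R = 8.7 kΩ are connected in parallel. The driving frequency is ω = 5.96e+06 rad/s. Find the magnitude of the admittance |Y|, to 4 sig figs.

142.1 μS

X_L = ωL = 28010 Ω
X_C = 1/(ωC) = 8389 Ω
Parallel: admittances add. Y = 1/R + 1/(jωL) + jωC
Y = (0.0001149 + j8.35e-05) S
|Y| = 0.0001421 S → |Z| = 1/|Y| = 7039 Ω, ∠Z = −∠Y = -36.00°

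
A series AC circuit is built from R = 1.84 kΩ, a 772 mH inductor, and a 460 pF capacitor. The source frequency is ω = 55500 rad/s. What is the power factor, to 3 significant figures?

0.448

X_L = ωL = 42800 Ω
X_C = 1/(ωC) = 39200 Ω
Net reactance X = X_L − X_C = 3680 Ω
Z = 1840 + j3680 Ω
|Z| = √(1840² + 3680²) = 4110 Ω
∠Z = arctan(3680/1840) = 63.4°
cos φ = cos(63.4°) = 0.448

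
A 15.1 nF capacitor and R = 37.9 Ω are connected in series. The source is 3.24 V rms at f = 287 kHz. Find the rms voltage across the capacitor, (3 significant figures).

2.25 V

ω = 2πf = 1.803e+06 rad/s
X_C = 1/(ωC) = 36.7 Ω
Z = 37.9 − j36.7 Ω
|Z| = √(37.9² + 36.7²) = 52.8 Ω
I = V/|Z| = 61.4 mA
V_C = I·|Z_C| = 0.0614 × 36.7 = 2.25 V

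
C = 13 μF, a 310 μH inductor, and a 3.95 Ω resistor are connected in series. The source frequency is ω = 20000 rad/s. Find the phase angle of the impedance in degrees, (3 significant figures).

30.8°

X_L = ωL = 6.20 Ω
X_C = 1/(ωC) = 3.85 Ω
Net reactance X = X_L − X_C = 2.35 Ω
Z = 3.95 + j2.35 Ω
|Z| = √(3.95² + 2.35²) = 4.60 Ω
∠Z = arctan(2.35/3.95) = 30.8°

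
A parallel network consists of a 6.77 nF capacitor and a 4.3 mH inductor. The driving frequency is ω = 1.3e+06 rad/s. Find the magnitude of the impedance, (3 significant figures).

X_L = ωL = 5590 Ω
X_C = 1/(ωC) = 114 Ω
Parallel: admittances add. Y = 1/(jωL) + jωC
Y = (0 + j0.00862) S
|Y| = 0.00862 S → |Z| = 1/|Y| = 116 Ω, ∠Z = −∠Y = -90.0°

116 Ω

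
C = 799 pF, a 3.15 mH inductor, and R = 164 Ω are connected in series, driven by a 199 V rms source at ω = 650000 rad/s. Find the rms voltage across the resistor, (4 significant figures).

159.7 V

X_L = ωL = 2048 Ω
X_C = 1/(ωC) = 1925 Ω
Net reactance X = X_L − X_C = 122.0 Ω
Z = 164.0 + j122.0 Ω
|Z| = √(164.0² + 122.0²) = 204.4 Ω
I = V/|Z| = 973.5 mA
V_R = I·|Z_R| = 0.9735 × 164.0 = 159.7 V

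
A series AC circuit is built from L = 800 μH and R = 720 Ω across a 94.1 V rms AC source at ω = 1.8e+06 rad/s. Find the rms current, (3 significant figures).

58.4 mA

X_L = ωL = 1440 Ω
Z = 720 + j1440 Ω
|Z| = √(720² + 1440²) = 1610 Ω
I = V/|Z| = 94.1/1610 = 58.4 mA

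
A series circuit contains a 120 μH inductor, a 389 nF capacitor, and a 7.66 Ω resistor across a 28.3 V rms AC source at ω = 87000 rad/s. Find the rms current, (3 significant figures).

X_L = ωL = 10.4 Ω
X_C = 1/(ωC) = 29.5 Ω
Net reactance X = X_L − X_C = -19.1 Ω
Z = 7.66 − j19.1 Ω
|Z| = √(7.66² + 19.1²) = 20.6 Ω
I = V/|Z| = 28.3/20.6 = 1.37 A

1.37 A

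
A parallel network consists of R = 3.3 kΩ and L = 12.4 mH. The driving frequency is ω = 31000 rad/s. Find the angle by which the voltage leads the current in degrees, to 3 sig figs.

X_L = ωL = 384 Ω
Parallel: admittances add. Y = 1/R + 1/(jωL)
Y = (0.000303 − j0.00260) S
|Y| = 0.00262 S → |Z| = 1/|Y| = 382 Ω, ∠Z = −∠Y = 83.4°

83.4°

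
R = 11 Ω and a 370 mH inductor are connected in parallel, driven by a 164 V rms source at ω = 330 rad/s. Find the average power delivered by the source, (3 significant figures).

2.45 kW

X_L = ωL = 122 Ω
Parallel: admittances add. Y = 1/R + 1/(jωL)
Y = (0.0909 − j0.00819) S
|Y| = 0.0913 S → |Z| = 1/|Y| = 11.0 Ω, ∠Z = −∠Y = 5.15°
I = V/|Z| = 15.0 A
P = VI cos φ = 164 × 15.0 × cos(5.15°) = 2.45 kW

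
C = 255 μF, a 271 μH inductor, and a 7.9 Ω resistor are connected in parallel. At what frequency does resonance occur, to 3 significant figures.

ω₀ = 1/√(LC) = 1/√(0.000271 × 0.000255) = 3804 rad/s
f₀ = ω₀/(2π) = 605 Hz

605 Hz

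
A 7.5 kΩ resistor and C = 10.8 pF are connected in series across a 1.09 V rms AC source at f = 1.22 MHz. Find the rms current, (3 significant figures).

ω = 2πf = 7.665e+06 rad/s
X_C = 1/(ωC) = 12100 Ω
Z = 7500 − j12100 Ω
|Z| = √(7500² + 12100²) = 14200 Ω
I = V/|Z| = 1.09/14200 = 76.7 μA

76.7 μA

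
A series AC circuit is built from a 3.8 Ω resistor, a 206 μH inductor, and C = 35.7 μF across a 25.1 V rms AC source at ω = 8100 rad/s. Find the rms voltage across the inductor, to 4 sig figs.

X_L = ωL = 1.669 Ω
X_C = 1/(ωC) = 3.458 Ω
Net reactance X = X_L − X_C = -1.790 Ω
Z = 3.800 − j1.790 Ω
|Z| = √(3.800² + 1.790²) = 4.200 Ω
I = V/|Z| = 5.976 A
V_L = I·|Z_L| = 5.976 × 1.669 = 9.971 V

9.971 V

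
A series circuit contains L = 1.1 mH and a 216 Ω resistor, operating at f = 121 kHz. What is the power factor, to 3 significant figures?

0.250

ω = 2πf = 760300 rad/s
X_L = ωL = 836 Ω
Z = 216 + j836 Ω
|Z| = √(216² + 836²) = 864 Ω
∠Z = arctan(836/216) = 75.5°
cos φ = cos(75.5°) = 0.250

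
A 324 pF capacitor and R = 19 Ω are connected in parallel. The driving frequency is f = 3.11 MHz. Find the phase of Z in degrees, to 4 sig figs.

ω = 2πf = 1.954e+07 rad/s
X_C = 1/(ωC) = 157.9 Ω
Parallel: admittances add. Y = 1/R + jωC
Y = (0.05263 + j0.006331) S
|Y| = 0.05301 S → |Z| = 1/|Y| = 18.86 Ω, ∠Z = −∠Y = -6.859°

-6.859°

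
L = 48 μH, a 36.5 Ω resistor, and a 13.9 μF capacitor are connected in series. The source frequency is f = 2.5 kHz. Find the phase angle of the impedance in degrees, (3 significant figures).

ω = 2πf = 15710 rad/s
X_L = ωL = 0.754 Ω
X_C = 1/(ωC) = 4.58 Ω
Net reactance X = X_L − X_C = -3.83 Ω
Z = 36.5 − j3.83 Ω
|Z| = √(36.5² + 3.83²) = 36.7 Ω
∠Z = arctan(-3.83/36.5) = -5.98°

-5.98°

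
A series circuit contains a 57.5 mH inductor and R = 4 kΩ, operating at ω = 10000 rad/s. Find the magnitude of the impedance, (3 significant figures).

4040 Ω

X_L = ωL = 575 Ω
Z = 4000 + j575 Ω
|Z| = √(4000² + 575²) = 4040 Ω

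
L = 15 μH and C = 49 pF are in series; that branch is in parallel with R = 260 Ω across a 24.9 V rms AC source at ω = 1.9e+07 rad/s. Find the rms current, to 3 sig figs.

101 mA

X_L = ωL = 285 Ω
X_C = 1/(ωC) = 1070 Ω
Branch 1: Z₁ = R = 260 Ω
Branch 2 (series LC): Z₂ = j(X_L − X_C) = −j789 Ω
Parallel: Z = Z₁Z₂/(Z₁+Z₂), |Z| = 247 Ω, ∠Z = -18.2°
I = V/|Z| = 24.9/247 = 101 mA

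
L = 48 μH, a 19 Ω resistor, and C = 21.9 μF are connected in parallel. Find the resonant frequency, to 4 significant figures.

4.909 kHz

ω₀ = 1/√(LC) = 1/√(4.8e-05 × 2.19e-05) = 30840 rad/s
f₀ = ω₀/(2π) = 4.909 kHz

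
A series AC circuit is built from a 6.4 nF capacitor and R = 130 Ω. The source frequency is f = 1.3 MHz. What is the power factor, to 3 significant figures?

0.989

ω = 2πf = 8.168e+06 rad/s
X_C = 1/(ωC) = 19.1 Ω
Z = 130 − j19.1 Ω
|Z| = √(130² + 19.1²) = 131 Ω
∠Z = arctan(-19.1/130) = -8.37°
cos φ = cos(-8.37°) = 0.989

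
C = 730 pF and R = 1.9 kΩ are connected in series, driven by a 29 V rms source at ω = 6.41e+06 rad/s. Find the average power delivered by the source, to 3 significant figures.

X_C = 1/(ωC) = 214 Ω
Z = 1900 − j214 Ω
|Z| = √(1900² + 214²) = 1910 Ω
∠Z = arctan(-214/1900) = -6.42°
I = V/|Z| = 15.2 mA
P = VI cos φ = 29 × 0.0152 × cos(-6.42°) = 437 mW

437 mW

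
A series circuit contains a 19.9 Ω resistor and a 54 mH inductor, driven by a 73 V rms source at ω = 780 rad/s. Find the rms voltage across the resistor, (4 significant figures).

31.18 V

X_L = ωL = 42.12 Ω
Z = 19.90 + j42.12 Ω
|Z| = √(19.90² + 42.12²) = 46.58 Ω
I = V/|Z| = 1.567 A
V_R = I·|Z_R| = 1.567 × 19.90 = 31.18 V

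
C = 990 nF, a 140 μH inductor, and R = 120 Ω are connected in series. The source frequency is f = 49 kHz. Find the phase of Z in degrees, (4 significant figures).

ω = 2πf = 307900 rad/s
X_L = ωL = 43.10 Ω
X_C = 1/(ωC) = 3.281 Ω
Net reactance X = X_L − X_C = 39.82 Ω
Z = 120.0 + j39.82 Ω
|Z| = √(120.0² + 39.82²) = 126.4 Ω
∠Z = arctan(39.82/120.0) = 18.36°

18.36°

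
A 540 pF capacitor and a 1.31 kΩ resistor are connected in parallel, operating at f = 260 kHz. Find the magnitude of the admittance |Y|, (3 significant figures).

ω = 2πf = 1.634e+06 rad/s
X_C = 1/(ωC) = 1130 Ω
Parallel: admittances add. Y = 1/R + jωC
Y = (0.000763 + j0.000882) S
|Y| = 0.00117 S → |Z| = 1/|Y| = 857 Ω, ∠Z = −∠Y = -49.1°

1.17 mS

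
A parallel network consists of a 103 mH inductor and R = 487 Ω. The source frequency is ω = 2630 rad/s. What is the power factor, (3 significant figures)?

X_L = ωL = 271 Ω
Parallel: admittances add. Y = 1/R + 1/(jωL)
Y = (0.00205 − j0.00369) S
|Y| = 0.00422 S → |Z| = 1/|Y| = 237 Ω, ∠Z = −∠Y = 60.9°
cos φ = cos(60.9°) = 0.486

0.486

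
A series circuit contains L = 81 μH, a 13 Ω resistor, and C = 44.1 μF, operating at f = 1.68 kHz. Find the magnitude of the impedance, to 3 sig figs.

13.1 Ω

ω = 2πf = 10560 rad/s
X_L = ωL = 0.855 Ω
X_C = 1/(ωC) = 2.15 Ω
Net reactance X = X_L − X_C = -1.29 Ω
Z = 13.0 − j1.29 Ω
|Z| = √(13.0² + 1.29²) = 13.1 Ω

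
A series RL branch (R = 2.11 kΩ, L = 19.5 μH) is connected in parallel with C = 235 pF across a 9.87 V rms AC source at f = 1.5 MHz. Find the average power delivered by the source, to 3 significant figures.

45.8 mW

ω = 2πf = 9.425e+06 rad/s
X_L = ωL = 184 Ω
X_C = 1/(ωC) = 452 Ω
Branch 1 (R+jX_L): Z₁ = 2110 + j184 Ω, |Z₁| = 2120 Ω
Branch 2 (−jX_C): Z₂ = −j452 Ω
Parallel: Z = Z₁Z₂/(Z₁+Z₂), |Z| = 450 Ω, ∠Z = -77.8°
I = V/|Z| = 22.0 mA
P = VI cos φ = 9.87 × 0.0220 × cos(-77.8°) = 45.8 mW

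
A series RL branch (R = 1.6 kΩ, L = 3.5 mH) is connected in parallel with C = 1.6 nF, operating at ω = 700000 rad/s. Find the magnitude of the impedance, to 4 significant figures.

1170 Ω

X_L = ωL = 2450 Ω
X_C = 1/(ωC) = 892.9 Ω
Branch 1 (R+jX_L): Z₁ = 1600 + j2450 Ω, |Z₁| = 2926 Ω
Branch 2 (−jX_C): Z₂ = −j892.9 Ω
Parallel: Z = Z₁Z₂/(Z₁+Z₂), |Z| = 1170 Ω, ∠Z = -77.37°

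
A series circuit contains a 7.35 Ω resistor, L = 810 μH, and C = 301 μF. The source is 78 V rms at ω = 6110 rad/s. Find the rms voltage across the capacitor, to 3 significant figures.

4.95 V

X_L = ωL = 4.95 Ω
X_C = 1/(ωC) = 0.544 Ω
Net reactance X = X_L − X_C = 4.41 Ω
Z = 7.35 + j4.41 Ω
|Z| = √(7.35² + 4.41²) = 8.57 Ω
I = V/|Z| = 9.10 A
V_C = I·|Z_C| = 9.10 × 0.544 = 4.95 V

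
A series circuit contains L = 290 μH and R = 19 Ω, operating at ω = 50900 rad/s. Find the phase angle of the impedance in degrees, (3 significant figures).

37.8°

X_L = ωL = 14.8 Ω
Z = 19.0 + j14.8 Ω
|Z| = √(19.0² + 14.8²) = 24.1 Ω
∠Z = arctan(14.8/19.0) = 37.8°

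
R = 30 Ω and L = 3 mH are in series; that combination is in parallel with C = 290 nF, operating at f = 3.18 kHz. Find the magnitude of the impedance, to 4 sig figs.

ω = 2πf = 19980 rad/s
X_L = ωL = 59.94 Ω
X_C = 1/(ωC) = 172.6 Ω
Branch 1 (R+jX_L): Z₁ = 30.00 + j59.94 Ω, |Z₁| = 67.03 Ω
Branch 2 (−jX_C): Z₂ = −j172.6 Ω
Parallel: Z = Z₁Z₂/(Z₁+Z₂), |Z| = 99.24 Ω, ∠Z = 48.50°

99.24 Ω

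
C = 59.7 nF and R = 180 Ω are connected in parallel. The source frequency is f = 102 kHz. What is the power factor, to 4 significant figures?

ω = 2πf = 640900 rad/s
X_C = 1/(ωC) = 26.14 Ω
Parallel: admittances add. Y = 1/R + jωC
Y = (0.005556 + j0.03826) S
|Y| = 0.03866 S → |Z| = 1/|Y| = 25.87 Ω, ∠Z = −∠Y = -81.74°
cos φ = cos(-81.74°) = 0.1437

0.1437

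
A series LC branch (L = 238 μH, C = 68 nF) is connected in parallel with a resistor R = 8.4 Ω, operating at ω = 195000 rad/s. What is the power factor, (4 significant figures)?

X_L = ωL = 46.41 Ω
X_C = 1/(ωC) = 75.41 Ω
Branch 1: Z₁ = R = 8.400 Ω
Branch 2 (series LC): Z₂ = j(X_L − X_C) = −j29.00 Ω
Parallel: Z = Z₁Z₂/(Z₁+Z₂), |Z| = 8.068 Ω, ∠Z = -16.15°
cos φ = cos(-16.15°) = 0.9605

0.9605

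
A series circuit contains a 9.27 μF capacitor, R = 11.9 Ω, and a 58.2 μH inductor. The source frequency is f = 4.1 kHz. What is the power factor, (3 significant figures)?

ω = 2πf = 25760 rad/s
X_L = ωL = 1.50 Ω
X_C = 1/(ωC) = 4.19 Ω
Net reactance X = X_L − X_C = -2.69 Ω
Z = 11.9 − j2.69 Ω
|Z| = √(11.9² + 2.69²) = 12.2 Ω
∠Z = arctan(-2.69/11.9) = -12.7°
cos φ = cos(-12.7°) = 0.975

0.975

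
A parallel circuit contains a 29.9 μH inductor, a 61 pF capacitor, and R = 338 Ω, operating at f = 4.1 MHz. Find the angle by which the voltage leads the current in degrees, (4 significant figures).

ω = 2πf = 2.576e+07 rad/s
X_L = ωL = 770.3 Ω
X_C = 1/(ωC) = 636.4 Ω
Parallel: admittances add. Y = 1/R + 1/(jωL) + jωC
Y = (0.002959 + j0.0002732) S
|Y| = 0.002971 S → |Z| = 1/|Y| = 336.6 Ω, ∠Z = −∠Y = -5.275°

-5.275°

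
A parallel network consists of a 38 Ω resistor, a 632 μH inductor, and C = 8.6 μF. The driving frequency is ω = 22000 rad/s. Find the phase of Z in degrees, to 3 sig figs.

X_L = ωL = 13.9 Ω
X_C = 1/(ωC) = 5.29 Ω
Parallel: admittances add. Y = 1/R + 1/(jωL) + jωC
Y = (0.0263 + j0.117) S
|Y| = 0.120 S → |Z| = 1/|Y| = 8.32 Ω, ∠Z = −∠Y = -77.4°

-77.4°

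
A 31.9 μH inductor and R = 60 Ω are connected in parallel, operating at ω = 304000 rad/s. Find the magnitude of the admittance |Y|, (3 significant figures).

104 mS

X_L = ωL = 9.70 Ω
Parallel: admittances add. Y = 1/R + 1/(jωL)
Y = (0.0167 − j0.103) S
|Y| = 0.104 S → |Z| = 1/|Y| = 9.57 Ω, ∠Z = −∠Y = 80.8°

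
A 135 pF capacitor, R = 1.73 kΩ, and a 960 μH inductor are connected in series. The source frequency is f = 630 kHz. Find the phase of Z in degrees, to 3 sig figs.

48.1°

ω = 2πf = 3.958e+06 rad/s
X_L = ωL = 3800 Ω
X_C = 1/(ωC) = 1870 Ω
Net reactance X = X_L − X_C = 1930 Ω
Z = 1730 + j1930 Ω
|Z| = √(1730² + 1930²) = 2590 Ω
∠Z = arctan(1930/1730) = 48.1°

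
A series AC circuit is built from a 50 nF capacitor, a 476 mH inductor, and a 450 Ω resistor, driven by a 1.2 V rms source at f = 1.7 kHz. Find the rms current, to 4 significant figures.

370.0 μA

ω = 2πf = 10680 rad/s
X_L = ωL = 5084 Ω
X_C = 1/(ωC) = 1872 Ω
Net reactance X = X_L − X_C = 3212 Ω
Z = 450.0 + j3212 Ω
|Z| = √(450.0² + 3212²) = 3243 Ω
I = V/|Z| = 1.2/3243 = 370.0 μA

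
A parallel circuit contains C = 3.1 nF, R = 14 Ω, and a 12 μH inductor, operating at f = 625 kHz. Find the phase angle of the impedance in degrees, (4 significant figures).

ω = 2πf = 3.927e+06 rad/s
X_L = ωL = 47.12 Ω
X_C = 1/(ωC) = 82.14 Ω
Parallel: admittances add. Y = 1/R + 1/(jωL) + jωC
Y = (0.07143 − j0.009047) S
|Y| = 0.07200 S → |Z| = 1/|Y| = 13.89 Ω, ∠Z = −∠Y = 7.219°

7.219°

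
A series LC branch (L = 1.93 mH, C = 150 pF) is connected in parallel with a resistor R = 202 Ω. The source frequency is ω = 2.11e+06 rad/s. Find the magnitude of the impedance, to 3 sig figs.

X_L = ωL = 4070 Ω
X_C = 1/(ωC) = 3160 Ω
Branch 1: Z₁ = R = 202 Ω
Branch 2 (series LC): Z₂ = j(X_L − X_C) = j913 Ω
Parallel: Z = Z₁Z₂/(Z₁+Z₂), |Z| = 197 Ω, ∠Z = 12.5°

197 Ω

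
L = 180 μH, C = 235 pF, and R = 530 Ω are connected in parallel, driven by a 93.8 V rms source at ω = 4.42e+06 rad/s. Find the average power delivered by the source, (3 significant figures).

X_L = ωL = 796 Ω
X_C = 1/(ωC) = 963 Ω
Parallel: admittances add. Y = 1/R + 1/(jωL) + jωC
Y = (0.00189 − j0.000218) S
|Y| = 0.00190 S → |Z| = 1/|Y| = 526 Ω, ∠Z = −∠Y = 6.60°
I = V/|Z| = 178 mA
P = VI cos φ = 93.8 × 0.178 × cos(6.60°) = 16.6 W

16.6 W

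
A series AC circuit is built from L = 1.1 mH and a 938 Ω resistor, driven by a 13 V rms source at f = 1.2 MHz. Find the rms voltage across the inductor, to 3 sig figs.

12.9 V

ω = 2πf = 7.54e+06 rad/s
X_L = ωL = 8290 Ω
Z = 938 + j8290 Ω
|Z| = √(938² + 8290²) = 8350 Ω
I = V/|Z| = 1.56 mA
V_L = I·|Z_L| = 0.00156 × 8290 = 12.9 V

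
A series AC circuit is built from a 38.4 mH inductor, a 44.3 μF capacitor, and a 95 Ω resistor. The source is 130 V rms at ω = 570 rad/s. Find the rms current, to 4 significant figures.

1.345 A

X_L = ωL = 21.89 Ω
X_C = 1/(ωC) = 39.60 Ω
Net reactance X = X_L − X_C = -17.71 Ω
Z = 95.00 − j17.71 Ω
|Z| = √(95.00² + 17.71²) = 96.64 Ω
I = V/|Z| = 130/96.64 = 1.345 A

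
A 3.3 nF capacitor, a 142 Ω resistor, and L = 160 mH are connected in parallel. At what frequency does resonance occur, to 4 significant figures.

ω₀ = 1/√(LC) = 1/√(0.16 × 3.3e-09) = 43520 rad/s
f₀ = ω₀/(2π) = 6.926 kHz

6.926 kHz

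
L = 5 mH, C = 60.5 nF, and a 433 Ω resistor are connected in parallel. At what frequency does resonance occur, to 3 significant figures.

9.15 kHz

ω₀ = 1/√(LC) = 1/√(0.005 × 6.05e-08) = 57500 rad/s
f₀ = ω₀/(2π) = 9.15 kHz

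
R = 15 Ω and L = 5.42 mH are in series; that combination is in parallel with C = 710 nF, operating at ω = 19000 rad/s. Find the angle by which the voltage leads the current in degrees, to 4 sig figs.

-70.82°

X_L = ωL = 103.0 Ω
X_C = 1/(ωC) = 74.13 Ω
Branch 1 (R+jX_L): Z₁ = 15.00 + j103.0 Ω, |Z₁| = 104.1 Ω
Branch 2 (−jX_C): Z₂ = −j74.13 Ω
Parallel: Z = Z₁Z₂/(Z₁+Z₂), |Z| = 237.2 Ω, ∠Z = -70.82°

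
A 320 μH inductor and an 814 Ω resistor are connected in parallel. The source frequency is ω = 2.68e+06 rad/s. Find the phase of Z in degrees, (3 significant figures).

43.5°

X_L = ωL = 858 Ω
Parallel: admittances add. Y = 1/R + 1/(jωL)
Y = (0.00123 − j0.00117) S
|Y| = 0.00169 S → |Z| = 1/|Y| = 590 Ω, ∠Z = −∠Y = 43.5°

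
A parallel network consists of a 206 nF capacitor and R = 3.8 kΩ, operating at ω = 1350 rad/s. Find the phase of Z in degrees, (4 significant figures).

-46.58°

X_C = 1/(ωC) = 3596 Ω
Parallel: admittances add. Y = 1/R + jωC
Y = (0.0002632 + j0.0002781) S
|Y| = 0.0003829 S → |Z| = 1/|Y| = 2612 Ω, ∠Z = −∠Y = -46.58°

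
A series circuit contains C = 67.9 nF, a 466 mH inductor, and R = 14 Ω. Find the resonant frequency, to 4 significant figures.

894.7 Hz

ω₀ = 1/√(LC) = 1/√(0.466 × 6.79e-08) = 5622 rad/s
f₀ = ω₀/(2π) = 894.7 Hz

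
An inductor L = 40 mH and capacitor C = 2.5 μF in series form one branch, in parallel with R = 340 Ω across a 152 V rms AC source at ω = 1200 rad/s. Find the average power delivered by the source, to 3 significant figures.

68.0 W

X_L = ωL = 48.0 Ω
X_C = 1/(ωC) = 333 Ω
Branch 1: Z₁ = R = 340 Ω
Branch 2 (series LC): Z₂ = j(X_L − X_C) = −j285 Ω
Parallel: Z = Z₁Z₂/(Z₁+Z₂), |Z| = 219 Ω, ∠Z = -50.0°
I = V/|Z| = 695 mA
P = VI cos φ = 152 × 0.695 × cos(-50.0°) = 68.0 W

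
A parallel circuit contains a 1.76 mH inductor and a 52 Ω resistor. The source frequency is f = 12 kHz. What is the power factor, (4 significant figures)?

ω = 2πf = 75400 rad/s
X_L = ωL = 132.7 Ω
Parallel: admittances add. Y = 1/R + 1/(jωL)
Y = (0.01923 − j0.007536) S
|Y| = 0.02065 S → |Z| = 1/|Y| = 48.42 Ω, ∠Z = −∠Y = 21.40°
cos φ = cos(21.40°) = 0.9311

0.9311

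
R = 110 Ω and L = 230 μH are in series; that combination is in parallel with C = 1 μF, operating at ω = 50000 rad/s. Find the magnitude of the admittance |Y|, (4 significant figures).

X_L = ωL = 11.50 Ω
X_C = 1/(ωC) = 20.00 Ω
Branch 1 (R+jX_L): Z₁ = 110.0 + j11.50 Ω, |Z₁| = 110.6 Ω
Branch 2 (−jX_C): Z₂ = −j20.00 Ω
Parallel: Z = Z₁Z₂/(Z₁+Z₂), |Z| = 20.05 Ω, ∠Z = -79.61°
|Y| = 1/|Z| = 49.88 mS

49.88 mS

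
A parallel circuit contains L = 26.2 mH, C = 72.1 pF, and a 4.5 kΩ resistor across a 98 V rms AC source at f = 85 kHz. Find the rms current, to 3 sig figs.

22.0 mA

ω = 2πf = 534100 rad/s
X_L = ωL = 14000 Ω
X_C = 1/(ωC) = 26000 Ω
Parallel: admittances add. Y = 1/R + 1/(jωL) + jωC
Y = (0.000222 − j3.3e-05) S
|Y| = 0.000225 S → |Z| = 1/|Y| = 4450 Ω, ∠Z = −∠Y = 8.44°
I = V/|Z| = 98/4450 = 22.0 mA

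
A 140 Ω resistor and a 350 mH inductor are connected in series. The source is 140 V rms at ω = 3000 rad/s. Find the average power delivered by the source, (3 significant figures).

X_L = ωL = 1050 Ω
Z = 140 + j1050 Ω
|Z| = √(140² + 1050²) = 1060 Ω
∠Z = arctan(1050/140) = 82.4°
I = V/|Z| = 132 mA
P = VI cos φ = 140 × 0.132 × cos(82.4°) = 2.45 W

2.45 W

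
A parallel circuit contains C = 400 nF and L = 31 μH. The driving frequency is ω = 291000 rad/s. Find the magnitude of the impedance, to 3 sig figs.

180 Ω

X_L = ωL = 9.02 Ω
X_C = 1/(ωC) = 8.59 Ω
Parallel: admittances add. Y = 1/(jωL) + jωC
Y = (0 + j0.00555) S
|Y| = 0.00555 S → |Z| = 1/|Y| = 180 Ω, ∠Z = −∠Y = -90.0°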